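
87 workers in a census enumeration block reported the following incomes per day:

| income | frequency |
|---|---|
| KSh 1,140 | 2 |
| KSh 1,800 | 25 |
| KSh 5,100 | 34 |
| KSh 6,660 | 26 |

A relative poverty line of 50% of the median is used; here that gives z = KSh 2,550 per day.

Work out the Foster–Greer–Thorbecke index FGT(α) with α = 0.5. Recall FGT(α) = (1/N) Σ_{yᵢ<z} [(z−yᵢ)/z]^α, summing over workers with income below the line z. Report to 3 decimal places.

0.173

Incomes under z: 2×KSh 1,140, 25×KSh 1,800 (q = 27 of N = 87).
Shortfall ratios: (2550−1140)/2550 = 0.5529 (×2); (2550−1800)/2550 = 0.2941 (×25).
Raised to α = 0.5: 0.74360 (×2); 0.54233 (×25).
Sum = 15.045354; FGT(0.5) = 15.045354 / 87 = 0.173.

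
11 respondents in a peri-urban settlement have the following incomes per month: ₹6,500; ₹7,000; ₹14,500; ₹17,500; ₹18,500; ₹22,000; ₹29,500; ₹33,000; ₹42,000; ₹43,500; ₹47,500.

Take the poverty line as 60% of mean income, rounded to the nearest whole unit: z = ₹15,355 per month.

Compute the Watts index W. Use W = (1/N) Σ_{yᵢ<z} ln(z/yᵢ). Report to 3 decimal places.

Below the line: ₹6,500, ₹7,000, ₹14,500 (q = 3 of N = 11).
Log shortfalls: ln(15355/6500) = 0.8596; ln(15355/7000) = 0.7855; ln(15355/14500) = 0.0573.
W = 1.702462 / 11 = 0.155.

0.155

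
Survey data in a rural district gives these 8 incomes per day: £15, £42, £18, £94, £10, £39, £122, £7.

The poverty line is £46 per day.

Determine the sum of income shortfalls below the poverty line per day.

Below the line: £7, £10, £15, £18, £39, £42 (q = 6 of N = 8).
Individual gaps: 46−7 = 39; 46−10 = 36; 46−15 = 31; 46−18 = 28; 46−39 = 7; 46−42 = 4.
Aggregate gap = £145.

£145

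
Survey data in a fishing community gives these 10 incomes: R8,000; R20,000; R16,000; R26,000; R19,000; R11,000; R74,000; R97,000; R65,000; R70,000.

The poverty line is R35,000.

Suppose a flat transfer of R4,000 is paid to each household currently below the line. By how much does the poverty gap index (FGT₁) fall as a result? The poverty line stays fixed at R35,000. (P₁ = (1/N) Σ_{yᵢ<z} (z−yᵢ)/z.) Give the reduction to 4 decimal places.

0.0686

Before: below the line — R8,000, R11,000, R16,000, R19,000, R20,000, R26,000; poverty gap index (FGT₁) = 0.314286.
After the R4,000 transfer: below the line — R12,000, R15,000, R20,000, R23,000, R24,000, R30,000; poverty gap index (FGT₁) = 0.245714.
Reduction = 0.314286 − 0.245714 = 0.0686.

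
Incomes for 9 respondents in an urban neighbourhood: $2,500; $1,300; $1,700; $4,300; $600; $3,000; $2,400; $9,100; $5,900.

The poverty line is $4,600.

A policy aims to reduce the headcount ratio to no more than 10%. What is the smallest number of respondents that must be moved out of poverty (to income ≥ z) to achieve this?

7

7 of the 9 respondents are poor, so H = 7/9 = 0.778.
A headcount ratio of at most 10% allows at most ⌊0.10 × 9⌋ = 0 poor respondents.
So at least 7 − 0 = 7 must be lifted.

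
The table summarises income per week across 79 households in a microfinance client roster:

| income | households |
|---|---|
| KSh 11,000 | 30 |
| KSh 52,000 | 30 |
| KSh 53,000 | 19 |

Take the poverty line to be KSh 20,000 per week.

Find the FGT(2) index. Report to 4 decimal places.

0.0769

Poor units: 30×KSh 11,000 (q = 30 of N = 79).
Normalized shortfalls: (20000−11000)/20000 = 0.4500 (×30).
Squared: 0.2025 (×30).
Sum = 6.075000; P₂ = 6.075000 / 79 = 0.0769.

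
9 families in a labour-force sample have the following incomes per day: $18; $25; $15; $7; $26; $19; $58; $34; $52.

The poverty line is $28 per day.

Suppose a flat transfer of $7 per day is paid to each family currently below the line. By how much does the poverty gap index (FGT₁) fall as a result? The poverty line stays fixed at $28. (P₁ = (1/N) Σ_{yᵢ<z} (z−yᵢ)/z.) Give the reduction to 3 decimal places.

Before: below the line — $7, $15, $18, $19, $25, $26; poverty gap index (FGT₁) = 0.23016.
After the $7 transfer: below the line — $14, $22, $25, $26; poverty gap index (FGT₁) = 0.09921.
Reduction = 0.23016 − 0.09921 = 0.131.

0.131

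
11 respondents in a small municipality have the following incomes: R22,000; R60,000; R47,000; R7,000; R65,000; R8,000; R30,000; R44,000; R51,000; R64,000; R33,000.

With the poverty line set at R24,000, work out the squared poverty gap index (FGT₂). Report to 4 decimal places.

0.0866

Poor units: R7,000, R8,000, R22,000 (q = 3 of N = 11).
Normalized shortfalls: (24000−7000)/24000 = 0.7083; (24000−8000)/24000 = 0.6667; (24000−22000)/24000 = 0.0833.
Squared: 0.5017; 0.4444; 0.0069.
Sum = 0.953125; P₂ = 0.953125 / 11 = 0.0866.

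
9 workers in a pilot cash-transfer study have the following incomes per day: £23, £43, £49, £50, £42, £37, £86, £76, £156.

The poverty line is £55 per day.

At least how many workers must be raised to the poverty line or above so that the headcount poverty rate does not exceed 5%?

6

6 of the 9 workers are poor, so H = 6/9 = 0.667.
A headcount ratio of at most 5% allows at most ⌊0.05 × 9⌋ = 0 poor workers.
So at least 6 − 0 = 6 must be lifted.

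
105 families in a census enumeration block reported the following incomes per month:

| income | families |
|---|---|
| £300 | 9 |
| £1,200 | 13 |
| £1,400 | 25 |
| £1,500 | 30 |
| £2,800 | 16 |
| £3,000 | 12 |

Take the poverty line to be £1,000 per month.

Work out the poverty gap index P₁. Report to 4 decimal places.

0.0600

Below z: 9×£300 (q = 9 of N = 105).
Shortfall ratios: (1000−300)/1000 = 0.7000 (×9).
Sum of shortfalls = 6.300000; P₁ averages over all N: 6.300000 / 105 = 0.0600.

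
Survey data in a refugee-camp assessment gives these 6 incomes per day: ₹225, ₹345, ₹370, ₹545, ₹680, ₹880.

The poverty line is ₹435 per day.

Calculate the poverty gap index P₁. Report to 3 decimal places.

Incomes under z: ₹225, ₹345, ₹370 (q = 3 of N = 6).
Shortfall ratios: (435−225)/435 = 0.4828; (435−345)/435 = 0.2069; (435−370)/435 = 0.1494.
Σ = 0.839080. Dividing by the full population N = 6 gives P₁ = 0.140.

0.140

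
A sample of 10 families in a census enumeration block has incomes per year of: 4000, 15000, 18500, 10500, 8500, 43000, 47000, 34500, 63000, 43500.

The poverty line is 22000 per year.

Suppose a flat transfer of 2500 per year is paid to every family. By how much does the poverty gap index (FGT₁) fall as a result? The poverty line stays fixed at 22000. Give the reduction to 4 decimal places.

0.0568

Before: below the line — 4000, 8500, 10500, 15000, 18500; poverty gap index (FGT₁) = 0.243182.
After the 2500 transfer: below the line — 6500, 11000, 13000, 17500, 21000; poverty gap index (FGT₁) = 0.186364.
Reduction = 0.243182 − 0.186364 = 0.0568.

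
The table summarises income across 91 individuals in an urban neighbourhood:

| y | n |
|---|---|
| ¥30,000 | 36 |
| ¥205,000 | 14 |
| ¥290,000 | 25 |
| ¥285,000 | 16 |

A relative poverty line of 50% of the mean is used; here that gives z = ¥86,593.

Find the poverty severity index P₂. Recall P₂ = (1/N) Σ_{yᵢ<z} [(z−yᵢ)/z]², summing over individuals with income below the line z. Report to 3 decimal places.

Incomes under z: 36×¥30,000 (q = 36 of N = 91).
Shortfall ratios: (86593−30000)/86593 = 0.6536 (×36).
Squared: 0.4271 (×36).
Sum = 15.376672; P₂ = 15.376672 / 91 = 0.169.

0.169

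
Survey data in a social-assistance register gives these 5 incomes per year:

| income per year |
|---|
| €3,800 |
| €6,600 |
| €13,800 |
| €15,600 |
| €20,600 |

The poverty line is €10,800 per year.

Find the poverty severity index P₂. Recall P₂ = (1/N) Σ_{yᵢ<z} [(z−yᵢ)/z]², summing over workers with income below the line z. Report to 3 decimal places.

0.114

Below the line: €3,800, €6,600 (q = 2 of N = 5).
Normalized shortfalls: (10800−3800)/10800 = 0.6481; (10800−6600)/10800 = 0.3889.
Squared: 0.4201; 0.1512.
Sum = 0.571331; P₂ = 0.571331 / 5 = 0.114.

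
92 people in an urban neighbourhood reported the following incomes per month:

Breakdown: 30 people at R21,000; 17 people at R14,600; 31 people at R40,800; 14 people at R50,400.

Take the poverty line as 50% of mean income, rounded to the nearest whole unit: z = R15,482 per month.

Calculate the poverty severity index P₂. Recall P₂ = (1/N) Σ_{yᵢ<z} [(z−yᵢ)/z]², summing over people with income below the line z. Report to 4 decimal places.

Below z: 17×R14,600 (q = 17 of N = 92).
Relative gaps: (15482−14600)/15482 = 0.0570 (×17).
Squared: 0.0032 (×17).
Sum = 0.055174; P₂ = 0.055174 / 92 = 0.0006.

0.0006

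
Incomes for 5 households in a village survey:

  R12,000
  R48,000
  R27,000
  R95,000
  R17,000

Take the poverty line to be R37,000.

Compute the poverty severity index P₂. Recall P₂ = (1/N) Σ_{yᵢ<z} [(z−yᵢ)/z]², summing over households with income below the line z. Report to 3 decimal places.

Incomes under z: R12,000, R17,000, R27,000 (q = 3 of N = 5).
Gap ratios (z−y)/z: (37000−12000)/37000 = 0.6757; (37000−17000)/37000 = 0.5405; (37000−27000)/37000 = 0.2703.
Squared: 0.4565; 0.2922; 0.0730.
Sum = 0.821768; P₂ = 0.821768 / 5 = 0.164.

0.164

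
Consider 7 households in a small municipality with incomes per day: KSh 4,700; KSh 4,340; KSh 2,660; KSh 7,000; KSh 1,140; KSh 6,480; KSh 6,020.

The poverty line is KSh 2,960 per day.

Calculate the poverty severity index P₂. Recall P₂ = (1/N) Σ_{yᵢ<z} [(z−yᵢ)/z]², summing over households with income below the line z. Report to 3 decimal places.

Poor units: KSh 1,140, KSh 2,660 (q = 2 of N = 7).
Normalized shortfalls: (2960−1140)/2960 = 0.6149; (2960−2660)/2960 = 0.1014.
Squared: 0.3781; 0.0103.
Sum = 0.388331; P₂ = 0.388331 / 7 = 0.055.

0.055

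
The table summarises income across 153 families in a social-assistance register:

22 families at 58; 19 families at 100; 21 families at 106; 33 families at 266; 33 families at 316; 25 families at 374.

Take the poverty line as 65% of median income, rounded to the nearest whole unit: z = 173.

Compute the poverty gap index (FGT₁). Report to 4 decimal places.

Below the line: 22×58, 19×100, 21×106 (q = 62 of N = 153).
Shortfall ratios: (173−58)/173 = 0.6647 (×22); (173−100)/173 = 0.4220 (×19); (173−106)/173 = 0.3873 (×21).
Sum of shortfalls = 30.774566; P₁ averages over all N: 30.774566 / 153 = 0.2011.

0.2011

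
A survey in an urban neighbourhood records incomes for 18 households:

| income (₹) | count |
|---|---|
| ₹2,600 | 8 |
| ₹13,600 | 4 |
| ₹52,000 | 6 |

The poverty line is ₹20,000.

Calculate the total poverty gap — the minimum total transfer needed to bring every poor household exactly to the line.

Incomes under z: 8×₹2,600, 4×₹13,600 (q = 12 of N = 18).
Individual gaps: 8×(20000−2600) = 139200; 4×(20000−13600) = 25600.
Aggregate gap = ₹164,800.

₹164,800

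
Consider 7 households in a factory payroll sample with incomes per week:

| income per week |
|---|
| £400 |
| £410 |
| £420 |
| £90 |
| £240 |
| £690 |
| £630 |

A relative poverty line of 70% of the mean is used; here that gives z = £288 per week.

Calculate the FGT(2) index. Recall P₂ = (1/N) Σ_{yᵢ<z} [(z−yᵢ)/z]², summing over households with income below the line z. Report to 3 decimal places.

0.071

Incomes under z: £90, £240 (q = 2 of N = 7).
Relative gaps: (288−90)/288 = 0.6875; (288−240)/288 = 0.1667.
Squared: 0.4727; 0.0278.
Sum = 0.500434; P₂ = 0.500434 / 7 = 0.071.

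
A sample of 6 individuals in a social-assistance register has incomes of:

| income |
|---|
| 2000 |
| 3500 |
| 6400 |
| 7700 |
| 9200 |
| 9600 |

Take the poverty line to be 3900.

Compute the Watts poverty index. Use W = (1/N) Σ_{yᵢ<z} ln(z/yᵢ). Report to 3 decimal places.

Below the line: 2000, 3500 (q = 2 of N = 6).
Log shortfalls: ln(3900/2000) = 0.6678; ln(3900/3500) = 0.1082.
W = 0.776043 / 6 = 0.129.

0.129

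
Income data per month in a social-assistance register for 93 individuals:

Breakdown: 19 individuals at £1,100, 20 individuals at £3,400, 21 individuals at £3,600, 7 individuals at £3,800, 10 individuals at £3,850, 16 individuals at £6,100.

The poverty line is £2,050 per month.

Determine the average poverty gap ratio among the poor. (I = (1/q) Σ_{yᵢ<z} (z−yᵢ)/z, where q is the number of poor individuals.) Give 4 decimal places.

0.4634

Below the line: 19×£1,100 (q = 19 of N = 93).
Relative gaps: 0.4634 (×19); sum = 8.804878.
The income-gap ratio divides by q (the poor only): 8.804878 / 19 = 0.4634.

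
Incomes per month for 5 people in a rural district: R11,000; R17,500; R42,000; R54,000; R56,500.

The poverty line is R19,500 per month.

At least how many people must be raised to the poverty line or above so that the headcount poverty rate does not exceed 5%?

2

Currently q = 2 of N = 5 are below the line (H = 0.400).
A headcount ratio of at most 5% allows at most ⌊0.05 × 5⌋ = 0 poor people.
So at least 2 − 0 = 2 must be lifted.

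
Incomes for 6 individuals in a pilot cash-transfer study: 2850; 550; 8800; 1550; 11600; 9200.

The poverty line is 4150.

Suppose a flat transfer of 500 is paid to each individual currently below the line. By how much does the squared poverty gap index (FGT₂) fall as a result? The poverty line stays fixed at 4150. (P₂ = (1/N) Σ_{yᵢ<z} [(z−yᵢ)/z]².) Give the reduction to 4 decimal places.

Before: below the line — 550, 1550, 2850; squared poverty gap index (FGT₂) = 0.207190.
After the 500 transfer: below the line — 1050, 2050, 3350; squared poverty gap index (FGT₂) = 0.141869.
Reduction = 0.207190 − 0.141869 = 0.0653.

0.0653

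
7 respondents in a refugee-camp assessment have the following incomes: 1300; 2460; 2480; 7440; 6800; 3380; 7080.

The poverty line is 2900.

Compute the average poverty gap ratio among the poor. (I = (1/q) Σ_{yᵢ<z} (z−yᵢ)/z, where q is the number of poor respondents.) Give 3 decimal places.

Incomes under z: 1300, 2460, 2480 (q = 3 of N = 7).
Shortfall ratios (z−y)/z: 0.5517, 0.1517, 0.1448; sum = 0.848276.
The income-gap ratio divides by q (the poor only): 0.848276 / 3 = 0.283.

0.283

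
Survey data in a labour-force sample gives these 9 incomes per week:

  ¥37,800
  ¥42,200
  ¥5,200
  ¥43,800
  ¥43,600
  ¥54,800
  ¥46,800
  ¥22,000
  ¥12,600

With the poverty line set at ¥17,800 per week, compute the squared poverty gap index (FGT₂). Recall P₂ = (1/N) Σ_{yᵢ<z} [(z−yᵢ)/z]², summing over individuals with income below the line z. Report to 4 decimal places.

Below z: ¥5,200, ¥12,600 (q = 2 of N = 9).
Gap ratios (z−y)/z: (17800−5200)/17800 = 0.7079; (17800−12600)/17800 = 0.2921.
Squared: 0.5011; 0.0853.
Sum = 0.586416; P₂ = 0.586416 / 9 = 0.0652.

0.0652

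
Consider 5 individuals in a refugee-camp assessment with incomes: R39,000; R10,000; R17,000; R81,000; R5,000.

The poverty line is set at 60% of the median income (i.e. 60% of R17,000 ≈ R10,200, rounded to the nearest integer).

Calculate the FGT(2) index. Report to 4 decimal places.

0.0521

Incomes under z: R5,000, R10,000 (q = 2 of N = 5).
Relative gaps: (10200−5000)/10200 = 0.5098; (10200−10000)/10200 = 0.0196.
Squared: 0.2599; 0.0004.
Sum = 0.260285; P₂ = 0.260285 / 5 = 0.0521.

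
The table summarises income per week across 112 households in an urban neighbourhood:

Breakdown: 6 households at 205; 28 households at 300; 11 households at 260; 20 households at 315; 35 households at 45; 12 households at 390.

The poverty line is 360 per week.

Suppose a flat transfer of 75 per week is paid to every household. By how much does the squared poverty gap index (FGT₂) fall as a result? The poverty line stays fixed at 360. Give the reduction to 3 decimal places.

Before: below the line — 35×45, 6×205, 11×260, 28×300, 20×315; squared poverty gap index (FGT₂) = 0.26650.
After the 75 transfer: below the line — 35×120, 6×280, 11×335; squared poverty gap index (FGT₂) = 0.14201.
Reduction = 0.26650 − 0.14201 = 0.124.

0.124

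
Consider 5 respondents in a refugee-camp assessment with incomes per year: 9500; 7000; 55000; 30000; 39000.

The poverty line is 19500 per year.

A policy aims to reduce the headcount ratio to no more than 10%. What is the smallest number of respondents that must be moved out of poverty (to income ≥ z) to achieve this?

2

Currently q = 2 of N = 5 are below the line (H = 0.400).
A headcount ratio of at most 10% allows at most ⌊0.10 × 5⌋ = 0 poor respondents.
So at least 2 − 0 = 2 must be lifted.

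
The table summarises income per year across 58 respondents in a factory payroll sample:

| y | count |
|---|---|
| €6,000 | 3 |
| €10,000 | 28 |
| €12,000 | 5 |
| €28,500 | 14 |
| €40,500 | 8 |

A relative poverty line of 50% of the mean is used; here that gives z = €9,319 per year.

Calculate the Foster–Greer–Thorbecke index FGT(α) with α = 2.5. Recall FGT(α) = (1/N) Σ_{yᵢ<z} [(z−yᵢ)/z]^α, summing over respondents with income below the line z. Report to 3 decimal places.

Below z: 3×€6,000 (q = 3 of N = 58).
Normalized shortfalls: (9319−6000)/9319 = 0.3562 (×3).
Raised to α = 2.5: 0.07570 (×3).
Sum = 0.227099; FGT(2.5) = 0.227099 / 58 = 0.004.

0.004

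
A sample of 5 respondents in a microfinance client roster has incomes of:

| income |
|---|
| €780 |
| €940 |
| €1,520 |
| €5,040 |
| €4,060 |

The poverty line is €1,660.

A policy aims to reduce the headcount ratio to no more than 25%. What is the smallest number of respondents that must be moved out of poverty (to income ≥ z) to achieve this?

2

Currently q = 3 of N = 5 are below the line (H = 0.600).
A headcount ratio of at most 25% allows at most ⌊0.25 × 5⌋ = 1 poor respondents.
So at least 3 − 1 = 2 must be lifted.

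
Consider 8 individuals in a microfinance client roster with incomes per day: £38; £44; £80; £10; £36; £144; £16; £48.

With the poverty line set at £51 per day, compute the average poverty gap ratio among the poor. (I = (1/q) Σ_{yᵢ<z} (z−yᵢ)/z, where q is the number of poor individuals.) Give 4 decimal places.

0.3725

Poor units: £10, £16, £36, £38, £44, £48 (q = 6 of N = 8).
Shortfall ratios (z−y)/z: 0.8039, 0.6863, 0.2941, 0.2549, 0.1373, 0.0588; sum = 2.235294.
The income-gap ratio divides by q (the poor only): 2.235294 / 6 = 0.3725.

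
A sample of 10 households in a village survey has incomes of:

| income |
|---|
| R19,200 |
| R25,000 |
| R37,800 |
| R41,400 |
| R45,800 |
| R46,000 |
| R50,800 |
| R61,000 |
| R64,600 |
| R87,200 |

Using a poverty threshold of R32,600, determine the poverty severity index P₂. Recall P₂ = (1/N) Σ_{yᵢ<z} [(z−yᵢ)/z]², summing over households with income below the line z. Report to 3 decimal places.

0.022

Below z: R19,200, R25,000 (q = 2 of N = 10).
Relative gaps: (32600−19200)/32600 = 0.4110; (32600−25000)/32600 = 0.2331.
Squared: 0.1690; 0.0543.
Sum = 0.223305; P₂ = 0.223305 / 10 = 0.022.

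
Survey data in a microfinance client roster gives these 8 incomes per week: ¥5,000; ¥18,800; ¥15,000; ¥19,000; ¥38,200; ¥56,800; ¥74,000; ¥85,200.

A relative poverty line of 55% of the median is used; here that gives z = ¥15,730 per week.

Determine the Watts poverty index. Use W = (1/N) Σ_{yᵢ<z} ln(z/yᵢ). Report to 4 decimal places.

Poor units: ¥5,000, ¥15,000 (q = 2 of N = 8).
Log gaps: ln(15730/5000) = 1.1461; ln(15730/15000) = 0.0475.
W = 1.193651 / 8 = 0.1492.

0.1492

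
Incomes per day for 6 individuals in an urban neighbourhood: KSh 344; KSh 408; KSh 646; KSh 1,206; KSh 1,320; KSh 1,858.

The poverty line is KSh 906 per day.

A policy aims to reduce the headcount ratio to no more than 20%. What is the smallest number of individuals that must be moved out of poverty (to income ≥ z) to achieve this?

Currently q = 3 of N = 6 are below the line (H = 0.500).
A headcount ratio of at most 20% allows at most ⌊0.20 × 6⌋ = 1 poor individuals.
So at least 3 − 1 = 2 must be lifted.

2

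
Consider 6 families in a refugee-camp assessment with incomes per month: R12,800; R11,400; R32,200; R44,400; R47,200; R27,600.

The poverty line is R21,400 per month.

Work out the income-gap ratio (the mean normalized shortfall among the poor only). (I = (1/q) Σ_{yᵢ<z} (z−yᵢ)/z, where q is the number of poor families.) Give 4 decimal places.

Poor units: R11,400, R12,800 (q = 2 of N = 6).
Shortfall ratios (z−y)/z: 0.4673, 0.4019; sum = 0.869159.
I averages over the q = 2 poor units only: 0.869159 / 2 = 0.4346.

0.4346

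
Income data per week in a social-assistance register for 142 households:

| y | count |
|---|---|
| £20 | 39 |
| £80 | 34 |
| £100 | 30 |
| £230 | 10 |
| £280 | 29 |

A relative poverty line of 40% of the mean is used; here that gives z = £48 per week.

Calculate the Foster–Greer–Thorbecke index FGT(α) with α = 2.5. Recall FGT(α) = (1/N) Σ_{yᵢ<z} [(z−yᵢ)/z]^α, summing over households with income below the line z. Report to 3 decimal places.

0.071

Incomes under z: 39×£20 (q = 39 of N = 142).
Gap ratios (z−y)/z: (48−20)/48 = 0.5833 (×39).
Raised to α = 2.5: 0.25989 (×39).
Sum = 10.135766; FGT(2.5) = 10.135766 / 142 = 0.071.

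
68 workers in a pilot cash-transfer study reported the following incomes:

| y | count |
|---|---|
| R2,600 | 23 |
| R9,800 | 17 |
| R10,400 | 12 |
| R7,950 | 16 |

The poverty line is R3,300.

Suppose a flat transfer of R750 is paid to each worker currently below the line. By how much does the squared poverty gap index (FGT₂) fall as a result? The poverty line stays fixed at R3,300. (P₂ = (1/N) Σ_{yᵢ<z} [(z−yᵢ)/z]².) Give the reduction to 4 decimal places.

0.0152

Before: below the line — 23×R2,600; squared poverty gap index (FGT₂) = 0.015219.
After the R750 transfer: below the line — none; squared poverty gap index (FGT₂) = 0.000000.
Reduction = 0.015219 − 0.000000 = 0.0152.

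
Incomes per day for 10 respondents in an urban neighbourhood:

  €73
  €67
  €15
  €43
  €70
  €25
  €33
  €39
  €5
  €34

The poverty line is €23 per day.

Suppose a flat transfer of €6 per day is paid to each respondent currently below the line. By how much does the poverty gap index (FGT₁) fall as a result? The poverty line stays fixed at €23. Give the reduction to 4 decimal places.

0.0522

Before: below the line — €5, €15; poverty gap index (FGT₁) = 0.113043.
After the €6 transfer: below the line — €11, €21; poverty gap index (FGT₁) = 0.060870.
Reduction = 0.113043 − 0.060870 = 0.0522.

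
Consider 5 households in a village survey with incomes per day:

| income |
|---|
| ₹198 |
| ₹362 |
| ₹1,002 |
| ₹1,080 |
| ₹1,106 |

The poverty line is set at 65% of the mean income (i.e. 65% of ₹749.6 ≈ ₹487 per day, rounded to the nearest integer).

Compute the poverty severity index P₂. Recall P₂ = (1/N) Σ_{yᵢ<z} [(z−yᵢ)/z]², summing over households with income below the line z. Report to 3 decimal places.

Poor units: ₹198, ₹362 (q = 2 of N = 5).
Normalized shortfalls: (487−198)/487 = 0.5934; (487−362)/487 = 0.2567.
Squared: 0.3522; 0.0659.
Sum = 0.418039; P₂ = 0.418039 / 5 = 0.084.

0.084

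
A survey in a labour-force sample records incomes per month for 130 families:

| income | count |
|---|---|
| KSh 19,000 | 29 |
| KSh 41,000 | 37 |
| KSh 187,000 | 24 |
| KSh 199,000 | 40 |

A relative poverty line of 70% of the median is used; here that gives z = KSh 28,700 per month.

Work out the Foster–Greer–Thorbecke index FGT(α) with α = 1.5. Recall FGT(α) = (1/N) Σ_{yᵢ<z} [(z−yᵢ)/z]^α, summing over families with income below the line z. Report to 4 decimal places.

Below the line: 29×KSh 19,000 (q = 29 of N = 130).
Gap ratios (z−y)/z: (28700−19000)/28700 = 0.3380 (×29).
Raised to α = 1.5: 0.19649 (×29).
Sum = 5.698135; FGT(1.5) = 5.698135 / 130 = 0.0438.

0.0438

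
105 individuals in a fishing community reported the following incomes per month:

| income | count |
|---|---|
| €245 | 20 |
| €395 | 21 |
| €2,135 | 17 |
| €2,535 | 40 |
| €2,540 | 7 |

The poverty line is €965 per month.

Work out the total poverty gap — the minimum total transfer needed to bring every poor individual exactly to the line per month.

Below z: 20×€245, 21×€395 (q = 41 of N = 105).
Individual gaps: 20×(965−245) = 14400; 21×(965−395) = 11970.
Aggregate gap = €26,370.

€26,370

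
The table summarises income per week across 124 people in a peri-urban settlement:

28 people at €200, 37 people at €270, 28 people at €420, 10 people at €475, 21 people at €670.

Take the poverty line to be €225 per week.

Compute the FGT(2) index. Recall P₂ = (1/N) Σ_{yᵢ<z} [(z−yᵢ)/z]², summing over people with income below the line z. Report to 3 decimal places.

0.003

Incomes under z: 28×€200 (q = 28 of N = 124).
Normalized shortfalls: (225−200)/225 = 0.1111 (×28).
Squared: 0.0123 (×28).
Sum = 0.345679; P₂ = 0.345679 / 124 = 0.003.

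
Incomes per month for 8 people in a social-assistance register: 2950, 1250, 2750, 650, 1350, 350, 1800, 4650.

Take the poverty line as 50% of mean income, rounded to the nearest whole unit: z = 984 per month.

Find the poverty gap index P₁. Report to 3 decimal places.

Below z: 350, 650 (q = 2 of N = 8).
Gap ratios (z−y)/z: (984−350)/984 = 0.6443; (984−650)/984 = 0.3394.
Σ = 0.983740. Dividing by the full population N = 8 gives P₁ = 0.123.

0.123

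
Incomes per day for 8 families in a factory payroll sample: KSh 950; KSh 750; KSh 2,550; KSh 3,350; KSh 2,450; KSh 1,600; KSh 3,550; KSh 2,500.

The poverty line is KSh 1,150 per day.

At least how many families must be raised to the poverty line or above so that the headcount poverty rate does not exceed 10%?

Currently q = 2 of N = 8 are below the line (H = 0.250).
A headcount ratio of at most 10% allows at most ⌊0.10 × 8⌋ = 0 poor families.
So at least 2 − 0 = 2 must be lifted.

2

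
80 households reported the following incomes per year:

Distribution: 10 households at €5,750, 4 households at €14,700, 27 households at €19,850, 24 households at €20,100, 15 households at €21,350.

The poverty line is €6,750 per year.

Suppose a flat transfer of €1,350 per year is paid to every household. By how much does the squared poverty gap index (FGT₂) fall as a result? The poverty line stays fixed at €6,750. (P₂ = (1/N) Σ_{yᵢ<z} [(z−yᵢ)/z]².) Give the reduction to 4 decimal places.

0.0027

Before: below the line — 10×€5,750; squared poverty gap index (FGT₂) = 0.002743.
After the €1,350 transfer: below the line — none; squared poverty gap index (FGT₂) = 0.000000.
Reduction = 0.002743 − 0.000000 = 0.0027.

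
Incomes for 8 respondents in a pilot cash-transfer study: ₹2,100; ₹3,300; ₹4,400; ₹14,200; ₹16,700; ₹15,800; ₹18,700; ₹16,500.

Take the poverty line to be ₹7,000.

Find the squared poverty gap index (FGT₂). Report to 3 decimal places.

0.113

Below z: ₹2,100, ₹3,300, ₹4,400 (q = 3 of N = 8).
Relative gaps: (7000−2100)/7000 = 0.7000; (7000−3300)/7000 = 0.5286; (7000−4400)/7000 = 0.3714.
Squared: 0.4900; 0.2794; 0.1380.
Sum = 0.907347; P₂ = 0.907347 / 8 = 0.113.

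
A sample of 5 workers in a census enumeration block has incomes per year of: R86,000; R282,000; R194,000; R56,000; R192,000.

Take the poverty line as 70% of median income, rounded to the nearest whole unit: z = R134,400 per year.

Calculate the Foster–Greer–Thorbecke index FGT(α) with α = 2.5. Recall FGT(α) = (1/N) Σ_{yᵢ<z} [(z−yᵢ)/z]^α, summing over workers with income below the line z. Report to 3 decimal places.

Below z: R56,000, R86,000 (q = 2 of N = 5).
Normalized shortfalls: (134400−56000)/134400 = 0.5833; (134400−86000)/134400 = 0.3601.
Raised to α = 2.5: 0.25989; 0.07782.
Sum = 0.337716; FGT(2.5) = 0.337716 / 5 = 0.068.

0.068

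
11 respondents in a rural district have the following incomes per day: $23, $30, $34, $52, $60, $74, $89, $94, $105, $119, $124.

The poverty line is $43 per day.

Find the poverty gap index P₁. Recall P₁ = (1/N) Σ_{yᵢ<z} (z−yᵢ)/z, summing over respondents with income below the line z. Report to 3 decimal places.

Below z: $23, $30, $34 (q = 3 of N = 11).
Shortfall ratios: (43−23)/43 = 0.4651; (43−30)/43 = 0.3023; (43−34)/43 = 0.2093.
Σ = 0.976744. Dividing by the full population N = 11 gives P₁ = 0.089.

0.089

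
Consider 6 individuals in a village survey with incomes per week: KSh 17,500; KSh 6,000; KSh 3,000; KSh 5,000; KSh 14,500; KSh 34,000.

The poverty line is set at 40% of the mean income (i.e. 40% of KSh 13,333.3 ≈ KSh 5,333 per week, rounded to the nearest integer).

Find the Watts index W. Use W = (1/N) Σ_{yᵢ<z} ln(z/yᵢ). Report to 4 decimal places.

0.1066

Below the line: KSh 3,000, KSh 5,000 (q = 2 of N = 6).
ln(z/y) terms: ln(5333/3000) = 0.5753; ln(5333/5000) = 0.0645.
W = 0.639778 / 6 = 0.1066.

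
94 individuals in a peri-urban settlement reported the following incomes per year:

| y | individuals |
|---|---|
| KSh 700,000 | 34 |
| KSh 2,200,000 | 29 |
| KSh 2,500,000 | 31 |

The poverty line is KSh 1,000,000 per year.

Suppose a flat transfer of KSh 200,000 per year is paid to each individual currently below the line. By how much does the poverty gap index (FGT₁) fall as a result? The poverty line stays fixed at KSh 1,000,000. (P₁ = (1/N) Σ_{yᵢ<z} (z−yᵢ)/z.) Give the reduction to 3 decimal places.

Before: below the line — 34×KSh 700,000; poverty gap index (FGT₁) = 0.10851.
After the KSh 200,000 transfer: below the line — 34×KSh 900,000; poverty gap index (FGT₁) = 0.03617.
Reduction = 0.10851 − 0.03617 = 0.072.

0.072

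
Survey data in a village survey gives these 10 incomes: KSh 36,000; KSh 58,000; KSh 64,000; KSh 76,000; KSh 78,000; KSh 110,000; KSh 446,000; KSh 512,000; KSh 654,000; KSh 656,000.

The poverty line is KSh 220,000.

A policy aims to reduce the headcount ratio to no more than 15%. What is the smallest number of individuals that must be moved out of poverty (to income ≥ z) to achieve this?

5

Currently q = 6 of N = 10 are below the line (H = 0.600).
A headcount ratio of at most 15% allows at most ⌊0.15 × 10⌋ = 1 poor individuals.
So at least 6 − 1 = 5 must be lifted.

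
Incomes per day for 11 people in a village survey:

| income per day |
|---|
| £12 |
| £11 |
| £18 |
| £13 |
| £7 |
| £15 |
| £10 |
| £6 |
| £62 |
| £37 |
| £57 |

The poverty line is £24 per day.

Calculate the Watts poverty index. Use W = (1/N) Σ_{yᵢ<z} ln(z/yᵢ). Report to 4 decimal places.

Below the line: £6, £7, £10, £11, £12, £13, £15, £18 (q = 8 of N = 11).
Log shortfalls: ln(24/6) = 1.3863; ln(24/7) = 1.2321; ln(24/10) = 0.8755; ln(24/11) = 0.7802; ln(24/12) = 0.6931; ln(24/13) = 0.6131; ln(24/15) = 0.4700; ln(24/18) = 0.2877.
W = 6.338003 / 11 = 0.5762.

0.5762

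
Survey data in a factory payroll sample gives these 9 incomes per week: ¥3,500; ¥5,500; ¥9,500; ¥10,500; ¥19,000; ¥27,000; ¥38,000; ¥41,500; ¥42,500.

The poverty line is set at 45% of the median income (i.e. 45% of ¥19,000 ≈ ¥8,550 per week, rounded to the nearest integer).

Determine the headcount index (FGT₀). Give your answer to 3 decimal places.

2 of the 9 individuals have income below ¥8,550.
H = 2/9 = 0.222.

0.222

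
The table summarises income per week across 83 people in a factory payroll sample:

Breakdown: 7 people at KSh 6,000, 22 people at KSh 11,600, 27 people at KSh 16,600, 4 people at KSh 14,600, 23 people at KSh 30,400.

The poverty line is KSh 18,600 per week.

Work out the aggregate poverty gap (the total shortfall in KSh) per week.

Poor units: 7×KSh 6,000, 22×KSh 11,600, 4×KSh 14,600, 27×KSh 16,600 (q = 60 of N = 83).
Individual gaps: 7×(18600−6000) = 88200; 22×(18600−11600) = 154000; 4×(18600−14600) = 16000; 27×(18600−16600) = 54000.
Aggregate gap = KSh 312,200.

KSh 312,200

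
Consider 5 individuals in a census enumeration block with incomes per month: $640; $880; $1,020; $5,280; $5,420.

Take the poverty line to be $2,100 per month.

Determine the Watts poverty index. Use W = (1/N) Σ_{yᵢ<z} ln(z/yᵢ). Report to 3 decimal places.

0.556

Incomes under z: $640, $880, $1,020 (q = 3 of N = 5).
Log gaps: ln(2100/640) = 1.1882; ln(2100/880) = 0.8698; ln(2100/1020) = 0.7221.
W = 2.780130 / 5 = 0.556.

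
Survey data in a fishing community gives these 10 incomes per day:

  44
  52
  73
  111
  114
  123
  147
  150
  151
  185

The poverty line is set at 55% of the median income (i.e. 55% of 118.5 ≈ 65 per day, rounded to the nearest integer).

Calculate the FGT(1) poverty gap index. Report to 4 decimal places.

0.0523

Poor units: 44, 52 (q = 2 of N = 10).
Relative gaps: (65−44)/65 = 0.3231; (65−52)/65 = 0.2000.
Sum of shortfalls = 0.523077; P₁ averages over all N: 0.523077 / 10 = 0.0523.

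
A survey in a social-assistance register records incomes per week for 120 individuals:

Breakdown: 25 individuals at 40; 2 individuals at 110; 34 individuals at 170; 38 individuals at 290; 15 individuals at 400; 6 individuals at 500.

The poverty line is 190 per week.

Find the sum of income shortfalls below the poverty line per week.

Below the line: 25×40, 2×110, 34×170 (q = 61 of N = 120).
Individual gaps: 25×(190−40) = 3750; 2×(190−110) = 160; 34×(190−170) = 680.
Aggregate gap = 4590.

4590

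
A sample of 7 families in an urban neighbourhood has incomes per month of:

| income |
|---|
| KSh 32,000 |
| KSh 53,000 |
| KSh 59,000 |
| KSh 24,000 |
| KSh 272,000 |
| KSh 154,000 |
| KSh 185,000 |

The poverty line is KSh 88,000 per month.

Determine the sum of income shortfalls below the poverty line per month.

KSh 184,000

Poor units: KSh 24,000, KSh 32,000, KSh 53,000, KSh 59,000 (q = 4 of N = 7).
Individual gaps: 88000−24000 = 64000; 88000−32000 = 56000; 88000−53000 = 35000; 88000−59000 = 29000.
Aggregate gap = KSh 184,000.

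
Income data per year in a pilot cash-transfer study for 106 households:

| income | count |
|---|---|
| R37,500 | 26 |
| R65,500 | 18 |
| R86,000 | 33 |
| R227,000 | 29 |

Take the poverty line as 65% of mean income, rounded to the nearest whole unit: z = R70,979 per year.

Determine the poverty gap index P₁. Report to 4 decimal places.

0.1288

Below z: 26×R37,500, 18×R65,500 (q = 44 of N = 106).
Normalized shortfalls: (70979−37500)/70979 = 0.4717 (×26); (70979−65500)/70979 = 0.0772 (×18).
Σ = 13.652996. Dividing by the full population N = 106 gives P₁ = 0.1288.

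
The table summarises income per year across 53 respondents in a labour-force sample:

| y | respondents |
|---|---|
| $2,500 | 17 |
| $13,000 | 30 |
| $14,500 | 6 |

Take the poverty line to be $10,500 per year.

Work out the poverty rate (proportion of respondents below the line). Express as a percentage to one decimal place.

32.1%

17 of the 53 respondents have income below $10,500.
H = 17/53 = 32.1%.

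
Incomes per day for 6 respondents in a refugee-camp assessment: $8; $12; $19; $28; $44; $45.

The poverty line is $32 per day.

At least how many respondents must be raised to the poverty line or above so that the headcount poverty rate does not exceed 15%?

Currently q = 4 of N = 6 are below the line (H = 0.667).
A headcount ratio of at most 15% allows at most ⌊0.15 × 6⌋ = 0 poor respondents.
So at least 4 − 0 = 4 must be lifted.

4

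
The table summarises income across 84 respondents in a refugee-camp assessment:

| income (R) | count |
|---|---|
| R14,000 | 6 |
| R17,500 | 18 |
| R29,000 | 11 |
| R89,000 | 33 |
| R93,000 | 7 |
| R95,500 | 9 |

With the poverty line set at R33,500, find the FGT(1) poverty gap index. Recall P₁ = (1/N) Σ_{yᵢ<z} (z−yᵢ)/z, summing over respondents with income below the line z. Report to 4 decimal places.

Below z: 6×R14,000, 18×R17,500, 11×R29,000 (q = 35 of N = 84).
Gap ratios (z−y)/z: (33500−14000)/33500 = 0.5821 (×6); (33500−17500)/33500 = 0.4776 (×18); (33500−29000)/33500 = 0.1343 (×11).
Sum of shortfalls = 13.567164; P₁ averages over all N: 13.567164 / 84 = 0.1615.

0.1615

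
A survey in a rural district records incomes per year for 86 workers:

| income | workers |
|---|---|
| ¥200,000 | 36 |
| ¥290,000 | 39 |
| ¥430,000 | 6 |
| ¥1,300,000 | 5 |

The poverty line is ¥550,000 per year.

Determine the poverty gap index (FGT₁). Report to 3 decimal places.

Poor units: 36×¥200,000, 39×¥290,000, 6×¥430,000 (q = 81 of N = 86).
Shortfall ratios: (550000−200000)/550000 = 0.6364 (×36); (550000−290000)/550000 = 0.4727 (×39); (550000−430000)/550000 = 0.2182 (×6).
Sum of shortfalls = 42.654545; P₁ averages over all N: 42.654545 / 86 = 0.496.

0.496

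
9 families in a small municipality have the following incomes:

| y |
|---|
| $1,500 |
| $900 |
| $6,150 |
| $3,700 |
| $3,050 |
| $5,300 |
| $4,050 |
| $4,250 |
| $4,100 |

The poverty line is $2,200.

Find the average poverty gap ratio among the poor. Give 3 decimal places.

0.455

Poor units: $900, $1,500 (q = 2 of N = 9).
Relative gaps: 0.5909, 0.3182; sum = 0.909091.
The income-gap ratio divides by q (the poor only): 0.909091 / 2 = 0.455.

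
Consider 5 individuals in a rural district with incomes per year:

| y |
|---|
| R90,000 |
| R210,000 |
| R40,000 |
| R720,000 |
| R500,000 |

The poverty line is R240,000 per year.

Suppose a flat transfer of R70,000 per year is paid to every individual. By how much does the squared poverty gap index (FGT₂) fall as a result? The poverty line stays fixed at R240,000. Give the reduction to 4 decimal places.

0.1392

Before: below the line — R40,000, R90,000, R210,000; squared poverty gap index (FGT₂) = 0.220139.
After the R70,000 transfer: below the line — R110,000, R160,000; squared poverty gap index (FGT₂) = 0.080903.
Reduction = 0.220139 − 0.080903 = 0.1392.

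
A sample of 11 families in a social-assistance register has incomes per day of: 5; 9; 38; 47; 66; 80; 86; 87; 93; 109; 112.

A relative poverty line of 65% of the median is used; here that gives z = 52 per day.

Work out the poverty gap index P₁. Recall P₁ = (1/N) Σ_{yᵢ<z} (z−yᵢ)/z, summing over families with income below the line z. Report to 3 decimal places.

0.191

Incomes under z: 5, 9, 38, 47 (q = 4 of N = 11).
Normalized shortfalls: (52−5)/52 = 0.9038; (52−9)/52 = 0.8269; (52−38)/52 = 0.2692; (52−47)/52 = 0.0962.
Σ = 2.096154. Dividing by the full population N = 11 gives P₁ = 0.191.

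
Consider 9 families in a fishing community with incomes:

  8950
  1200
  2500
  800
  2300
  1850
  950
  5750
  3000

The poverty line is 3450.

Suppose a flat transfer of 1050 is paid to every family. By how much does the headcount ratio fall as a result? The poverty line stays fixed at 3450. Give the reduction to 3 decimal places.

Before: below the line — 800, 950, 1200, 1850, 2300, 2500, 3000; headcount ratio = 0.77778.
After the 1050 transfer: below the line — 1850, 2000, 2250, 2900, 3350; headcount ratio = 0.55556.
Reduction = 0.77778 − 0.55556 = 0.222.

0.222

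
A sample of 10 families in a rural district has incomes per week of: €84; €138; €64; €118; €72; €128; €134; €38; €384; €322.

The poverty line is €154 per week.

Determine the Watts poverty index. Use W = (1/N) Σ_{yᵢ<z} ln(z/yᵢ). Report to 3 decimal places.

Incomes under z: €38, €64, €72, €84, €118, €128, €134, €138 (q = 8 of N = 10).
Log shortfalls: ln(154/38) = 1.3994; ln(154/64) = 0.8781; ln(154/72) = 0.7603; ln(154/84) = 0.6061; ln(154/118) = 0.2663; ln(154/128) = 0.1849; ln(154/134) = 0.1391; ln(154/138) = 0.1097.
W = 4.343860 / 10 = 0.434.

0.434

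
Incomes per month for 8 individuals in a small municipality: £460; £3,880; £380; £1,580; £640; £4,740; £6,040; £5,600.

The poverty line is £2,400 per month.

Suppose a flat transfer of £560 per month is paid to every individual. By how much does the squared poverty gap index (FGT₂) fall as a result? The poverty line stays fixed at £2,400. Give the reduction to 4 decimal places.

Before: below the line — £380, £460, £640, £1,580; squared poverty gap index (FGT₂) = 0.252040.
After the £560 transfer: below the line — £940, £1,020, £1,200, £2,140; squared poverty gap index (FGT₂) = 0.120304.
Reduction = 0.252040 − 0.120304 = 0.1317.

0.1317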